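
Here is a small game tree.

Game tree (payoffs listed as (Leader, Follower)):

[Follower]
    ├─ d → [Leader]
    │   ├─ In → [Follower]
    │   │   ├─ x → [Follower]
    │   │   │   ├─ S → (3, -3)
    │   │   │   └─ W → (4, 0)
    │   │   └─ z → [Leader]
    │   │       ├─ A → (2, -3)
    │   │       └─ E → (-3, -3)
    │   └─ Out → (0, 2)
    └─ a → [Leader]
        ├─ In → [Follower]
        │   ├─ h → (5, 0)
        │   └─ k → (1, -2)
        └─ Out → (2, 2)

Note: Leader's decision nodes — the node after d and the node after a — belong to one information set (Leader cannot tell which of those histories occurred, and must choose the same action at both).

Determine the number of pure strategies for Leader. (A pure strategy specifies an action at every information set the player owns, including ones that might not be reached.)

4

Leader owns the information set {d, a} with actions {In, Out} — two choices.
Leader owns the node after d-In-z with actions {A, E} — two choices.
A pure strategy fixes one action at each information set independently, so the count is the product 2 × 2 = 4.
(For reference, Follower has 16 pure strategies, giving a 4×16 normal-form matrix.)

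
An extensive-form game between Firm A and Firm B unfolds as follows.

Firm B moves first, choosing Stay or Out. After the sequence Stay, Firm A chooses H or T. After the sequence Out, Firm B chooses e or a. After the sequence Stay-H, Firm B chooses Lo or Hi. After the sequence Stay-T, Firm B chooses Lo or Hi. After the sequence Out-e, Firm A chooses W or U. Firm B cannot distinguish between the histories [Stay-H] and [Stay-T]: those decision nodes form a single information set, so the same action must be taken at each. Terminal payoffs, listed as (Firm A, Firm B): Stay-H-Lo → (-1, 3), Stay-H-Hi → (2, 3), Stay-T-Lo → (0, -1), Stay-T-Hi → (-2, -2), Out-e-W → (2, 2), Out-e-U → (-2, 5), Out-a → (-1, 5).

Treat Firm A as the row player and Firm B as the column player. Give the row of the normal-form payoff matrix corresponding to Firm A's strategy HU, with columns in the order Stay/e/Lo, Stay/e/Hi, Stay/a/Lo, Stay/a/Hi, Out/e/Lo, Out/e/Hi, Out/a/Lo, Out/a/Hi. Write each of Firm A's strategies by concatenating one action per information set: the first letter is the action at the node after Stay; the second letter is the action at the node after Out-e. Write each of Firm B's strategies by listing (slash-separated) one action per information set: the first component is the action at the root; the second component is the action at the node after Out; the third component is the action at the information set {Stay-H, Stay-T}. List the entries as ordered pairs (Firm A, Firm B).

vs Stay/e/Lo: Firm B plays Stay → Firm A plays H at [Stay] → Firm B plays Lo at [Stay-H] → (-1, 3)
vs Stay/e/Hi: Firm B plays Stay → Firm A plays H at [Stay] → Firm B plays Hi at [Stay-H] → (2, 3)
vs Stay/a/Lo: Firm B plays Stay → Firm A plays H at [Stay] → Firm B plays Lo at [Stay-H] → (-1, 3)
vs Stay/a/Hi: Firm B plays Stay → Firm A plays H at [Stay] → Firm B plays Hi at [Stay-H] → (2, 3)
vs Out/e/Lo: Firm B plays Out → Firm B plays e at [Out] → Firm A plays U at [Out-e] → (-2, 5)
vs Out/e/Hi: Firm B plays Out → Firm B plays e at [Out] → Firm A plays U at [Out-e] → (-2, 5)
vs Out/a/Lo: Firm B plays Out → Firm B plays a at [Out] → (-1, 5)
vs Out/a/Hi: Firm B plays Out → Firm B plays a at [Out] → (-1, 5)

(-1,3) (2,3) (-1,3) (2,3) (-2,5) (-2,5) (-1,5) (-1,5)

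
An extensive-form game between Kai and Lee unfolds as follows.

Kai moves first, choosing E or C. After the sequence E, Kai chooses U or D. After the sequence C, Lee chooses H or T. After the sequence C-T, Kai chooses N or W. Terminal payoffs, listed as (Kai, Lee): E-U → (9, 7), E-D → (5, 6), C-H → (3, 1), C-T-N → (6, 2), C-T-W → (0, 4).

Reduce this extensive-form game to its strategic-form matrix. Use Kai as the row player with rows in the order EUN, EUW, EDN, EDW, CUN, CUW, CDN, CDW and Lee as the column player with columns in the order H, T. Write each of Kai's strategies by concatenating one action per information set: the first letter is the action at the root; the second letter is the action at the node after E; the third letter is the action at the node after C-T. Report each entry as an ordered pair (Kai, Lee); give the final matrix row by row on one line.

            H        T
 EUN    (9,7)    (9,7)
 EUW    (9,7)    (9,7)
 EDN    (5,6)    (5,6)
 EDW    (5,6)    (5,6)
 CUN    (3,1)    (6,2)
 CUW    (3,1)    (0,4)
 CDN    (3,1)    (6,2)
 CDW    (3,1)    (0,4)

EUN: (9,7) (9,7) | EUW: (9,7) (9,7) | EDN: (5,6) (5,6) | EDW: (5,6) (5,6) | CUN: (3,1) (6,2) | CUW: (3,1) (0,4) | CDN: (3,1) (6,2) | CDW: (3,1) (0,4)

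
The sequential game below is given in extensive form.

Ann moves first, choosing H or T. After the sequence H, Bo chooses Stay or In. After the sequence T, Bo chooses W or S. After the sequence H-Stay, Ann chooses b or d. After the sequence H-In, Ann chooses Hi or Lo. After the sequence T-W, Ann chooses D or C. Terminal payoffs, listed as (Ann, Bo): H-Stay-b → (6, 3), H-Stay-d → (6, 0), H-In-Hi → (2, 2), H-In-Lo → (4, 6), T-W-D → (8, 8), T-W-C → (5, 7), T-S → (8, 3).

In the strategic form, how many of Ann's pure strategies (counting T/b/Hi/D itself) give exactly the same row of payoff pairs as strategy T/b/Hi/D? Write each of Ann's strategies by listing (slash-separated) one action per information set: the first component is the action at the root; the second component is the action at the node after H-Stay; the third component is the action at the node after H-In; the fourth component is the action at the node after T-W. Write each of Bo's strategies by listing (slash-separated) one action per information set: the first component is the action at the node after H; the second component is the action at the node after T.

4

Row for T/b/Hi/D (columns Stay/W, Stay/S, In/W, In/S): (8,8) (8,3) (8,8) (8,3).
Under T/b/Hi/D, Ann's choice at the node after H-Stay and at the node after H-In can never be reached regardless of what Bo does, so varying those choices leaves every outcome unchanged.
Holding the reachable choices fixed and varying the unreachable ones freely already gives 2 × 2 = 4 equivalent strategies.
No other strategy reproduces this row, so those 4 are the full class: T/b/Hi/D, T/b/Lo/D, T/d/Hi/D, T/d/Lo/D.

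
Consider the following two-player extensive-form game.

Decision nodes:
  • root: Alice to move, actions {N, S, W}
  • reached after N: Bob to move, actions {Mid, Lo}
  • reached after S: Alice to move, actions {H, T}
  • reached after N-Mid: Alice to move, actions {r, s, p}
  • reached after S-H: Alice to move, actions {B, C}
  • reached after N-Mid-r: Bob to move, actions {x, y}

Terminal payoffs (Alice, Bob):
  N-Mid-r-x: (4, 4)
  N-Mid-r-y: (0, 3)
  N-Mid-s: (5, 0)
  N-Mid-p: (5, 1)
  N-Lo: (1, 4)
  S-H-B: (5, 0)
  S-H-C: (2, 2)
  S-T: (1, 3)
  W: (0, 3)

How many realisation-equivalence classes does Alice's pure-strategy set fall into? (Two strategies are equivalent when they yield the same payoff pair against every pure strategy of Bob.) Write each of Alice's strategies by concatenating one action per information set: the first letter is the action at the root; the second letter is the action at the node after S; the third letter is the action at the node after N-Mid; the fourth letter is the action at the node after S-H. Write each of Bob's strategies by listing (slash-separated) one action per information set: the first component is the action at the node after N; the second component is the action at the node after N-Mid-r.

7

Alice has 36 pure strategies: NHrB, NHrC, NHsB, NHsC, NHpB, NHpC, NTrB, NTrC, NTsB, NTsC, NTpB, NTpC, SHrB, SHrC, SHsB, SHsC, SHpB, SHpC, STrB, STrC, STsB, STsC, STpB, STpC, WHrB, WHrC, WHsB, WHsC, WHpB, WHpC, WTrB, WTrC, WTsB, WTsC, WTpB, WTpC. Columns: Mid/x, Mid/y, Lo/x, Lo/y.
{NHrB, NHrC, NTrB, NTrC} → row (4,4) (0,3) (1,4) (1,4)
{NHsB, NHsC, NTsB, NTsC} → row (5,0) (5,0) (1,4) (1,4)
{NHpB, NHpC, NTpB, NTpC} → row (5,1) (5,1) (1,4) (1,4)
{SHrB, SHsB, SHpB} → row (5,0) (5,0) (5,0) (5,0)
{SHrC, SHsC, SHpC} → row (2,2) (2,2) (2,2) (2,2)
{STrB, STrC, STsB, STsC, STpB, STpC} → row (1,3) (1,3) (1,3) (1,3)
{WHrB, WHrC, WHsB, WHsC, WHpB, WHpC, WTrB, WTrC, WTsB, WTsC, WTpB, WTpC} → row (0,3) (0,3) (0,3) (0,3)
That's 7 distinct rows out of 36 strategies.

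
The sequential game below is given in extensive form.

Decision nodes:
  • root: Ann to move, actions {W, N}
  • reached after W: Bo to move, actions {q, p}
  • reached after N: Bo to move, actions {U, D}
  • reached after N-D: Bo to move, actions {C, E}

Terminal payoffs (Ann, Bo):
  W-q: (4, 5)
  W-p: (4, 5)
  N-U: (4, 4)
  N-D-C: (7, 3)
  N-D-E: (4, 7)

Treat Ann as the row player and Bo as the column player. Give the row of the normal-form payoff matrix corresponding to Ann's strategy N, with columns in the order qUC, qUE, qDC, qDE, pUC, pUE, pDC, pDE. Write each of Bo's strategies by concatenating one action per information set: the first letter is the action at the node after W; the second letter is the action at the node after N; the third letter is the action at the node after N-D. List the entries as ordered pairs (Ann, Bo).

vs qUC: Ann plays N → Bo plays U at [N] → (4, 4)
vs qUE: Ann plays N → Bo plays U at [N] → (4, 4)
vs qDC: Ann plays N → Bo plays D at [N] → Bo plays C at [N-D] → (7, 3)
vs qDE: Ann plays N → Bo plays D at [N] → Bo plays E at [N-D] → (4, 7)
vs pUC: Ann plays N → Bo plays U at [N] → (4, 4)
vs pUE: Ann plays N → Bo plays U at [N] → (4, 4)
vs pDC: Ann plays N → Bo plays D at [N] → Bo plays C at [N-D] → (7, 3)
vs pDE: Ann plays N → Bo plays D at [N] → Bo plays E at [N-D] → (4, 7)

(4,4) (4,4) (7,3) (4,7) (4,4) (4,4) (7,3) (4,7)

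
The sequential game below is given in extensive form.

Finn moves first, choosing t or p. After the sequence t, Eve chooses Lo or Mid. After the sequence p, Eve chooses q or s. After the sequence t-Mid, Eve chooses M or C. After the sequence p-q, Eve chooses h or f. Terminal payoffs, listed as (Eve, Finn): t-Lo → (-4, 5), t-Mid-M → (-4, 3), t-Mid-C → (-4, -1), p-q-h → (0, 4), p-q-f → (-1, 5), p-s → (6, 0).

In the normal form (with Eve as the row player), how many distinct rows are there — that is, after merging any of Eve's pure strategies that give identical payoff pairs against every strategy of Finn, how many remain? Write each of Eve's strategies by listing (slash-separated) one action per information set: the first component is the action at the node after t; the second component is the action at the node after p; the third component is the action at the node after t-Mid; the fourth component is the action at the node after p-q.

9

Eve has 16 pure strategies: Lo/q/M/h, Lo/q/M/f, Lo/q/C/h, Lo/q/C/f, Lo/s/M/h, Lo/s/M/f, Lo/s/C/h, Lo/s/C/f, Mid/q/M/h, Mid/q/M/f, Mid/q/C/h, Mid/q/C/f, Mid/s/M/h, Mid/s/M/f, Mid/s/C/h, Mid/s/C/f. Columns: t, p.
{Lo/q/M/h, Lo/q/C/h} → row (-4,5) (0,4)
{Lo/q/M/f, Lo/q/C/f} → row (-4,5) (-1,5)
{Lo/s/M/h, Lo/s/M/f, Lo/s/C/h, Lo/s/C/f} → row (-4,5) (6,0)
{Mid/q/M/h} → row (-4,3) (0,4)
{Mid/q/M/f} → row (-4,3) (-1,5)
{Mid/q/C/h} → row (-4,-1) (0,4)
{Mid/q/C/f} → row (-4,-1) (-1,5)
{Mid/s/M/h, Mid/s/M/f} → row (-4,3) (6,0)
{Mid/s/C/h, Mid/s/C/f} → row (-4,-1) (6,0)
That's 9 distinct rows out of 16 strategies.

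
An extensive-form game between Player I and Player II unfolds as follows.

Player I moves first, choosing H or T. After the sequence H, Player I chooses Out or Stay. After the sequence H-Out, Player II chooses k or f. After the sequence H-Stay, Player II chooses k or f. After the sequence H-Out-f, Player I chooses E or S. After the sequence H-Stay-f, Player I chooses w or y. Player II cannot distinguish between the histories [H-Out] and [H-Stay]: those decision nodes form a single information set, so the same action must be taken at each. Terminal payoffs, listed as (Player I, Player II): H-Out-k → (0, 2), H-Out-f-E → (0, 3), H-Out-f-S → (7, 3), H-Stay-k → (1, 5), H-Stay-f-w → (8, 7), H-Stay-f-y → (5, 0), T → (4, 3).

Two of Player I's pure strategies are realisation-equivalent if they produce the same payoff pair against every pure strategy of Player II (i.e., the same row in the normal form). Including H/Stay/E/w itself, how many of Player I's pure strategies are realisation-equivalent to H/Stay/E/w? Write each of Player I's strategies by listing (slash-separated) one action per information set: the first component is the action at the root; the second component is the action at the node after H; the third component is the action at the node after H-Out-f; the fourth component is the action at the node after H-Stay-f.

2

Row for H/Stay/E/w (columns k, f): (1,5) (8,7).
Under H/Stay/E/w, Player I's choice at the node after H-Out-f can never be reached regardless of what Player II does, so varying those choices leaves every outcome unchanged.
Holding the reachable choices fixed and varying the unreachable one freely already gives 2 equivalent strategies.
No other strategy reproduces this row, so those 2 are the full class: H/Stay/E/w, H/Stay/S/w.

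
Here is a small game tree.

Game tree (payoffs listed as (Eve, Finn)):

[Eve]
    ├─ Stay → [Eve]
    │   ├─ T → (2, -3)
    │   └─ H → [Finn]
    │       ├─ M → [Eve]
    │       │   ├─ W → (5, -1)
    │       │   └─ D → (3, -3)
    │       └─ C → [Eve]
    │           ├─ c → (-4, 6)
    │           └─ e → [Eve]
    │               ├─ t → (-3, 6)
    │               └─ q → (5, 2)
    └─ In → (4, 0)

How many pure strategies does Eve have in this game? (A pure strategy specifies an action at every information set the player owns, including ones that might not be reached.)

Eve owns the root with actions {Stay, In} — two choices.
Eve owns the node after Stay with actions {T, H} — two choices.
Eve owns the node after Stay-H-M with actions {W, D} — two choices.
Eve owns the node after Stay-H-C with actions {c, e} — two choices.
Eve owns the node after Stay-H-C-e with actions {t, q} — two choices.
A pure strategy fixes one action at each information set independently, so the count is the product 2 × 2 × 2 × 2 × 2 = 32.
(For reference, Finn has 2 pure strategies, giving a 32×2 normal-form matrix.)

32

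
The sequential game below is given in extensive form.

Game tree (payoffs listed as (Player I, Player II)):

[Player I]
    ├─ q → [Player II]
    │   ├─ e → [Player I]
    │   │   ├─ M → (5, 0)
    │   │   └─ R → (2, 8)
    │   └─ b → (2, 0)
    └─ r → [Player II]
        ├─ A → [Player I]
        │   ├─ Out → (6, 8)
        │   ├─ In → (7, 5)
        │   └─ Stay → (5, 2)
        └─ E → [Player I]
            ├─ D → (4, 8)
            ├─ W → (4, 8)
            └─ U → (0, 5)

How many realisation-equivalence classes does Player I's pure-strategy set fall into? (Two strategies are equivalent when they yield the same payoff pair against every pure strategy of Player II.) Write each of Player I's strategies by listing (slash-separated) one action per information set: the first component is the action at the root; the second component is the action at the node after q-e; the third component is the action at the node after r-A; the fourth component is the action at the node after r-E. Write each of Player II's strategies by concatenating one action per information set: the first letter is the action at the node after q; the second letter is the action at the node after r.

8

Player I has 36 pure strategies: q/M/Out/D, q/M/Out/W, q/M/Out/U, q/M/In/D, q/M/In/W, q/M/In/U, q/M/Stay/D, q/M/Stay/W, q/M/Stay/U, q/R/Out/D, q/R/Out/W, q/R/Out/U, q/R/In/D, q/R/In/W, q/R/In/U, q/R/Stay/D, q/R/Stay/W, q/R/Stay/U, r/M/Out/D, r/M/Out/W, r/M/Out/U, r/M/In/D, r/M/In/W, r/M/In/U, r/M/Stay/D, r/M/Stay/W, r/M/Stay/U, r/R/Out/D, r/R/Out/W, r/R/Out/U, r/R/In/D, r/R/In/W, r/R/In/U, r/R/Stay/D, r/R/Stay/W, r/R/Stay/U. Columns: eA, eE, bA, bE.
{q/M/Out/D, q/M/Out/W, q/M/Out/U, q/M/In/D, q/M/In/W, q/M/In/U, q/M/Stay/D, q/M/Stay/W, q/M/Stay/U} → row (5,0) (5,0) (2,0) (2,0)
{q/R/Out/D, q/R/Out/W, q/R/Out/U, q/R/In/D, q/R/In/W, q/R/In/U, q/R/Stay/D, q/R/Stay/W, q/R/Stay/U} → row (2,8) (2,8) (2,0) (2,0)
{r/M/Out/D, r/M/Out/W, r/R/Out/D, r/R/Out/W} → row (6,8) (4,8) (6,8) (4,8)
{r/M/Out/U, r/R/Out/U} → row (6,8) (0,5) (6,8) (0,5)
{r/M/In/D, r/M/In/W, r/R/In/D, r/R/In/W} → row (7,5) (4,8) (7,5) (4,8)
{r/M/In/U, r/R/In/U} → row (7,5) (0,5) (7,5) (0,5)
{r/M/Stay/D, r/M/Stay/W, r/R/Stay/D, r/R/Stay/W} → row (5,2) (4,8) (5,2) (4,8)
{r/M/Stay/U, r/R/Stay/U} → row (5,2) (0,5) (5,2) (0,5)
That's 8 distinct rows out of 36 strategies.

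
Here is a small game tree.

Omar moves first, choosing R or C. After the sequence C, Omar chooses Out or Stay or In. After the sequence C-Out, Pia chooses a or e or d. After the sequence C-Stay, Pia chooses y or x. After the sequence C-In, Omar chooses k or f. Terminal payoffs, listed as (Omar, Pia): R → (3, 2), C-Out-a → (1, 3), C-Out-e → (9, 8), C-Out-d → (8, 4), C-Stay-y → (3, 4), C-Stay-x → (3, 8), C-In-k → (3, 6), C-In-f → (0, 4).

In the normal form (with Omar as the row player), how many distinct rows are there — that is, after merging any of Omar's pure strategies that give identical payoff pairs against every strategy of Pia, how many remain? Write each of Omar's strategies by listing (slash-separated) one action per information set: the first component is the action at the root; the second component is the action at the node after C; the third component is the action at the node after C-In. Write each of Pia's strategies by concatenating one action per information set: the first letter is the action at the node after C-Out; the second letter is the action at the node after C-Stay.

Omar has 12 pure strategies: R/Out/k, R/Out/f, R/Stay/k, R/Stay/f, R/In/k, R/In/f, C/Out/k, C/Out/f, C/Stay/k, C/Stay/f, C/In/k, C/In/f. Columns: ay, ax, ey, ex, dy, dx.
{R/Out/k, R/Out/f, R/Stay/k, R/Stay/f, R/In/k, R/In/f} → row (3,2) (3,2) (3,2) (3,2) (3,2) (3,2)
{C/Out/k, C/Out/f} → row (1,3) (1,3) (9,8) (9,8) (8,4) (8,4)
{C/Stay/k, C/Stay/f} → row (3,4) (3,8) (3,4) (3,8) (3,4) (3,8)
{C/In/k} → row (3,6) (3,6) (3,6) (3,6) (3,6) (3,6)
{C/In/f} → row (0,4) (0,4) (0,4) (0,4) (0,4) (0,4)
That's 5 distinct rows out of 12 strategies.

5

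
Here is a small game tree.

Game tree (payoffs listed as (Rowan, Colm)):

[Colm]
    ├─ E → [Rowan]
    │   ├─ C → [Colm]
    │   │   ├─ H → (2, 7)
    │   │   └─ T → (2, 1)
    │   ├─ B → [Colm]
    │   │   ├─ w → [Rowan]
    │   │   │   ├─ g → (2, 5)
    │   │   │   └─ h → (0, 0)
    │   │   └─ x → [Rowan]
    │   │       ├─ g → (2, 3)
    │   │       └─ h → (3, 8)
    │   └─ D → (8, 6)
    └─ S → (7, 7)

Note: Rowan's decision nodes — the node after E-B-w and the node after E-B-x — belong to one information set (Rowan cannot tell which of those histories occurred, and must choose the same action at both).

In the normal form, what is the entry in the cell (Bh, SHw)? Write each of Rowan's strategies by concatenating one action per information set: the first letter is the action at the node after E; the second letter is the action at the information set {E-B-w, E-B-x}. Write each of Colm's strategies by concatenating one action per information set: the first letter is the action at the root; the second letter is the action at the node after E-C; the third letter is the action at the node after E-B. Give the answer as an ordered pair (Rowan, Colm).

(7, 7)

Trace the play path from the root:
  Colm plays S
→ terminal payoff (7, 7).
(Rowan's choice at the node after E is never reached on this path, so it doesn't affect the outcome.)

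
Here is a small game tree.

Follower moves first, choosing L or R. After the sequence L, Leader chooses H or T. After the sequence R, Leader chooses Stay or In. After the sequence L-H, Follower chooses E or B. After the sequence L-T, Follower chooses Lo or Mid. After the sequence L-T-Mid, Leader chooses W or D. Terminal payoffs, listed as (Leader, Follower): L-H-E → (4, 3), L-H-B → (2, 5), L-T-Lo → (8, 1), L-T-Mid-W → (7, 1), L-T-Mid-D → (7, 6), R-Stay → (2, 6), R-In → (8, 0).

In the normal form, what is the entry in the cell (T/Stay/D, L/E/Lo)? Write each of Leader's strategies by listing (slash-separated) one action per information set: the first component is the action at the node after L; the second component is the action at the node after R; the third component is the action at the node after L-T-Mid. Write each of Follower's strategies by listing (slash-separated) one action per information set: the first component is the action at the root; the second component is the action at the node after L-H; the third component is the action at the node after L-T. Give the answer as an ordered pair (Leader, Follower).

(8, 1)

Trace the play path from the root:
  Follower plays L
  Leader plays T at [L]
  Follower plays Lo at [L-T]
→ terminal payoff (8, 1).
(Leader's choice at the node after R is never reached on this path, so it doesn't affect the outcome.)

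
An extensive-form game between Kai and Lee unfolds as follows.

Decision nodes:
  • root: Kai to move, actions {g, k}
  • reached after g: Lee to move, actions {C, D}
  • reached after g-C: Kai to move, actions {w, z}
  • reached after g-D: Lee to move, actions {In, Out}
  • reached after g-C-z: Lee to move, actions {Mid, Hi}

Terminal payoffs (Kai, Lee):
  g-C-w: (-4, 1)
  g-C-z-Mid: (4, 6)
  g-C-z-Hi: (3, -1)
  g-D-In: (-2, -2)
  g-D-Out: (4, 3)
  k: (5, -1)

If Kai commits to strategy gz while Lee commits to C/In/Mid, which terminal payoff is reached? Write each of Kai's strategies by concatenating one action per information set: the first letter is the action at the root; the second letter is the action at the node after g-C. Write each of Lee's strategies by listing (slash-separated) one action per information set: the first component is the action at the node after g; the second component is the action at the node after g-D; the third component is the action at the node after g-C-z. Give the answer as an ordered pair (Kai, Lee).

Trace the play path from the root:
  Kai plays g
  Lee plays C at [g]
  Kai plays z at [g-C]
  Lee plays Mid at [g-C-z]
→ terminal payoff (4, 6).
(Lee's choice at the node after g-D is never reached on this path, so it doesn't affect the outcome.)

(4, 6)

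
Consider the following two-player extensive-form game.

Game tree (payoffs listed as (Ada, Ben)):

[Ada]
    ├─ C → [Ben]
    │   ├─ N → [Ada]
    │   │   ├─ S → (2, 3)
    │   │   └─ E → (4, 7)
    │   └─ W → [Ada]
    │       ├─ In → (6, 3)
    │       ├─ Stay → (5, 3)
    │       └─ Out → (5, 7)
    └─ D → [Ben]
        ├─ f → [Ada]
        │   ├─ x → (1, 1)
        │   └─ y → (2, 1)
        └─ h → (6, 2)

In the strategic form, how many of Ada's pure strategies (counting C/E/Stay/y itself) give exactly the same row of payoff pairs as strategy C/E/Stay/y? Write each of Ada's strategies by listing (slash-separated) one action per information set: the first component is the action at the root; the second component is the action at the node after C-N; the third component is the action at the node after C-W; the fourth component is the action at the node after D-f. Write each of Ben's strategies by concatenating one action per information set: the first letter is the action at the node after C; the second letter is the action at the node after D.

Row for C/E/Stay/y (columns Nf, Nh, Wf, Wh): (4,7) (4,7) (5,3) (5,3).
Under C/E/Stay/y, Ada's choice at the node after D-f can never be reached regardless of what Ben does, so varying those choices leaves every outcome unchanged.
Holding the reachable choices fixed and varying the unreachable one freely already gives 2 equivalent strategies.
No other strategy reproduces this row, so those 2 are the full class: C/E/Stay/x, C/E/Stay/y.

2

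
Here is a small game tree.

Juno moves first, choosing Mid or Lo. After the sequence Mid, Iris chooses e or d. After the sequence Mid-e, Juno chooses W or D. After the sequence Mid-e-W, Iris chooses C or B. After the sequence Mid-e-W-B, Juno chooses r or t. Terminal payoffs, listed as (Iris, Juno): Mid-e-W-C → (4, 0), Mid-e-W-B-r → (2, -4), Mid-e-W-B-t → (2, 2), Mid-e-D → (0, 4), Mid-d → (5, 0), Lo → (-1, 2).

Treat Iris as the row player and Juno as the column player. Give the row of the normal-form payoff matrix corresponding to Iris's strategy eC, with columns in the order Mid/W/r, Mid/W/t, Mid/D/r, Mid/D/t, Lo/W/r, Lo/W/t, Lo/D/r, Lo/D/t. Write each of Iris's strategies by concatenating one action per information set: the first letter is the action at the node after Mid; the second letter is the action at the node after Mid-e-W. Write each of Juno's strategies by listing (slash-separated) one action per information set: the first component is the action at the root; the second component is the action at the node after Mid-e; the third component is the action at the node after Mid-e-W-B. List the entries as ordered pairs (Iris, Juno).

(4,0) (4,0) (0,4) (0,4) (-1,2) (-1,2) (-1,2) (-1,2)

vs Mid/W/r: Juno plays Mid → Iris plays e at [Mid] → Juno plays W at [Mid-e] → Iris plays C at [Mid-e-W] → (4, 0)
vs Mid/W/t: Juno plays Mid → Iris plays e at [Mid] → Juno plays W at [Mid-e] → Iris plays C at [Mid-e-W] → (4, 0)
vs Mid/D/r: Juno plays Mid → Iris plays e at [Mid] → Juno plays D at [Mid-e] → (0, 4)
vs Mid/D/t: Juno plays Mid → Iris plays e at [Mid] → Juno plays D at [Mid-e] → (0, 4)
vs Lo/W/r: Juno plays Lo → (-1, 2)
vs Lo/W/t: Juno plays Lo → (-1, 2)
vs Lo/D/r: Juno plays Lo → (-1, 2)
vs Lo/D/t: Juno plays Lo → (-1, 2)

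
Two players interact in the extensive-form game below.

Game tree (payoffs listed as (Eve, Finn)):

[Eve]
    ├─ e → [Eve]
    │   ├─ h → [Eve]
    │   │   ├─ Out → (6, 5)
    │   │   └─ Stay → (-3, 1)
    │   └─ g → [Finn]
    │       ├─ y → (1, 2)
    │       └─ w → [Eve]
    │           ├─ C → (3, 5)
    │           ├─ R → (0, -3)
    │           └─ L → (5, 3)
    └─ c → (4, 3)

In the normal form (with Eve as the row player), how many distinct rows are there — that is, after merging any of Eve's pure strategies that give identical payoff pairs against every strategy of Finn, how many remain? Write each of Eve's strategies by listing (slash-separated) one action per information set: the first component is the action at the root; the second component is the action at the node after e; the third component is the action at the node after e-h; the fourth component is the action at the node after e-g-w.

Eve has 24 pure strategies: e/h/Out/C, e/h/Out/R, e/h/Out/L, e/h/Stay/C, e/h/Stay/R, e/h/Stay/L, e/g/Out/C, e/g/Out/R, e/g/Out/L, e/g/Stay/C, e/g/Stay/R, e/g/Stay/L, c/h/Out/C, c/h/Out/R, c/h/Out/L, c/h/Stay/C, c/h/Stay/R, c/h/Stay/L, c/g/Out/C, c/g/Out/R, c/g/Out/L, c/g/Stay/C, c/g/Stay/R, c/g/Stay/L. Columns: y, w.
{e/h/Out/C, e/h/Out/R, e/h/Out/L} → row (6,5) (6,5)
{e/h/Stay/C, e/h/Stay/R, e/h/Stay/L} → row (-3,1) (-3,1)
{e/g/Out/C, e/g/Stay/C} → row (1,2) (3,5)
{e/g/Out/R, e/g/Stay/R} → row (1,2) (0,-3)
{e/g/Out/L, e/g/Stay/L} → row (1,2) (5,3)
{c/h/Out/C, c/h/Out/R, c/h/Out/L, c/h/Stay/C, c/h/Stay/R, c/h/Stay/L, c/g/Out/C, c/g/Out/R, c/g/Out/L, c/g/Stay/C, c/g/Stay/R, c/g/Stay/L} → row (4,3) (4,3)
That's 6 distinct rows out of 24 strategies.

6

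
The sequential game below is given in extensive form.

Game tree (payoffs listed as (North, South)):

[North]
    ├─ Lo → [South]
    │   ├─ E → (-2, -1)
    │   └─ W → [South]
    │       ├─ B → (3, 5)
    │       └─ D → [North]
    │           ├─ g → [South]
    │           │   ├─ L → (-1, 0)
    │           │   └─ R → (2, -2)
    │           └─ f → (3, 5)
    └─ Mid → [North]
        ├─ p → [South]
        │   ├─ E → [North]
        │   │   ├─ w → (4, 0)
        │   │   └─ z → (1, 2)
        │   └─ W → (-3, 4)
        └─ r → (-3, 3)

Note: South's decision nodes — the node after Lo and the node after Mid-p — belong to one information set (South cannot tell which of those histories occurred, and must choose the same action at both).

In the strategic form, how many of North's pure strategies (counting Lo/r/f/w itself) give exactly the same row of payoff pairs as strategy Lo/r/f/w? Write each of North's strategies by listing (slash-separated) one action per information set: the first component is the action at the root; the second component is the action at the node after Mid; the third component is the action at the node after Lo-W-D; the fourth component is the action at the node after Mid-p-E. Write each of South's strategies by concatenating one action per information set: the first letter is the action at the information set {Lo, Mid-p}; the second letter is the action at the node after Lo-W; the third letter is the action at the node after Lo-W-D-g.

4

Row for Lo/r/f/w (columns EBL, EBR, EDL, EDR, WBL, WBR, WDL, WDR): (-2,-1) (-2,-1) (-2,-1) (-2,-1) (3,5) (3,5) (3,5) (3,5).
Under Lo/r/f/w, North's choice at the node after Mid and at the node after Mid-p-E can never be reached regardless of what South does, so varying those choices leaves every outcome unchanged.
Holding the reachable choices fixed and varying the unreachable ones freely already gives 2 × 2 = 4 equivalent strategies.
No other strategy reproduces this row, so those 4 are the full class: Lo/p/f/w, Lo/p/f/z, Lo/r/f/w, Lo/r/f/z.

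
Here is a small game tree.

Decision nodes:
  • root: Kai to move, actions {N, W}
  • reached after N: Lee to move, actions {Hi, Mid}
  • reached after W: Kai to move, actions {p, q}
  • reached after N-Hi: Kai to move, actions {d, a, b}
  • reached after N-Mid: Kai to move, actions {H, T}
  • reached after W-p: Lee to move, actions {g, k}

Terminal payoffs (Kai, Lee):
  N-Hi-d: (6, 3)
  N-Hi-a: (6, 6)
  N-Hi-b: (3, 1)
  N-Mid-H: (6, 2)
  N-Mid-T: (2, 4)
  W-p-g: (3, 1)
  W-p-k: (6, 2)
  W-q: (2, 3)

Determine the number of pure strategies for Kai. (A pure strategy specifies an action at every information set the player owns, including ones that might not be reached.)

Kai owns the root with actions {N, W} — two choices.
Kai owns the node after W with actions {p, q} — two choices.
Kai owns the node after N-Hi with actions {d, a, b} — three choices.
Kai owns the node after N-Mid with actions {H, T} — two choices.
A pure strategy fixes one action at each information set independently, so the count is the product 2 × 2 × 3 × 2 = 24.

24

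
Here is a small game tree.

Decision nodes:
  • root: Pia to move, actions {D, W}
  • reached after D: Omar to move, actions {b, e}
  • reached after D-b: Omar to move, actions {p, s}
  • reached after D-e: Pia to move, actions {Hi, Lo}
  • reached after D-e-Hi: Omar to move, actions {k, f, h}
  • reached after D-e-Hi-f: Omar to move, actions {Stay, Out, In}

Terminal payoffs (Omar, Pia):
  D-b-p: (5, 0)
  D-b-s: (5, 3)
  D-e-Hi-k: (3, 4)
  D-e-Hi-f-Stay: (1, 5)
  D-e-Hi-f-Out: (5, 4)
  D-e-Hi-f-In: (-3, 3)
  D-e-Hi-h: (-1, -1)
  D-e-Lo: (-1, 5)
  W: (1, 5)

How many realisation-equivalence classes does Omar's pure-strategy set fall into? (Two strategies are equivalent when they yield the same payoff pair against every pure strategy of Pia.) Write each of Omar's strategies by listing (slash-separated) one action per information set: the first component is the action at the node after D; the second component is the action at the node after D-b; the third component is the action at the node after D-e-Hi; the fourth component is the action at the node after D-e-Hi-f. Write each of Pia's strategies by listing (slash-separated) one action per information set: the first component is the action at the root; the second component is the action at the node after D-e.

7

Omar has 36 pure strategies: b/p/k/Stay, b/p/k/Out, b/p/k/In, b/p/f/Stay, b/p/f/Out, b/p/f/In, b/p/h/Stay, b/p/h/Out, b/p/h/In, b/s/k/Stay, b/s/k/Out, b/s/k/In, b/s/f/Stay, b/s/f/Out, b/s/f/In, b/s/h/Stay, b/s/h/Out, b/s/h/In, e/p/k/Stay, e/p/k/Out, e/p/k/In, e/p/f/Stay, e/p/f/Out, e/p/f/In, e/p/h/Stay, e/p/h/Out, e/p/h/In, e/s/k/Stay, e/s/k/Out, e/s/k/In, e/s/f/Stay, e/s/f/Out, e/s/f/In, e/s/h/Stay, e/s/h/Out, e/s/h/In. Columns: D/Hi, D/Lo, W/Hi, W/Lo.
{b/p/k/Stay, b/p/k/Out, b/p/k/In, b/p/f/Stay, b/p/f/Out, b/p/f/In, b/p/h/Stay, b/p/h/Out, b/p/h/In} → row (5,0) (5,0) (1,5) (1,5)
{b/s/k/Stay, b/s/k/Out, b/s/k/In, b/s/f/Stay, b/s/f/Out, b/s/f/In, b/s/h/Stay, b/s/h/Out, b/s/h/In} → row (5,3) (5,3) (1,5) (1,5)
{e/p/k/Stay, e/p/k/Out, e/p/k/In, e/s/k/Stay, e/s/k/Out, e/s/k/In} → row (3,4) (-1,5) (1,5) (1,5)
{e/p/f/Stay, e/s/f/Stay} → row (1,5) (-1,5) (1,5) (1,5)
{e/p/f/Out, e/s/f/Out} → row (5,4) (-1,5) (1,5) (1,5)
{e/p/f/In, e/s/f/In} → row (-3,3) (-1,5) (1,5) (1,5)
{e/p/h/Stay, e/p/h/Out, e/p/h/In, e/s/h/Stay, e/s/h/Out, e/s/h/In} → row (-1,-1) (-1,5) (1,5) (1,5)
That's 7 distinct rows out of 36 strategies.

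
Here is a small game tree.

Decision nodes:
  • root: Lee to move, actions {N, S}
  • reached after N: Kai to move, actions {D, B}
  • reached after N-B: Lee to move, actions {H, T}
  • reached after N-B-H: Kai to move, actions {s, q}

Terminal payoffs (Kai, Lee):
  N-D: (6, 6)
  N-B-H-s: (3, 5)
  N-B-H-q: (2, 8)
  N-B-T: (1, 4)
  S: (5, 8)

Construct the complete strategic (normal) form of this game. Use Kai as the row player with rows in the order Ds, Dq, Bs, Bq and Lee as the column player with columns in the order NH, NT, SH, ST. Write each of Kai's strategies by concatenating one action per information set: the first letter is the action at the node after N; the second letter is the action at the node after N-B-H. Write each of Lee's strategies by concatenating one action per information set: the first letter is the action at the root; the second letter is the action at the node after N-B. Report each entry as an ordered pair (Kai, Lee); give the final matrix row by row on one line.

           NH       NT       SH       ST
  Ds    (6,6)    (6,6)    (5,8)    (5,8)
  Dq    (6,6)    (6,6)    (5,8)    (5,8)
  Bs    (3,5)    (1,4)    (5,8)    (5,8)
  Bq    (2,8)    (1,4)    (5,8)    (5,8)

Ds: (6,6) (6,6) (5,8) (5,8) | Dq: (6,6) (6,6) (5,8) (5,8) | Bs: (3,5) (1,4) (5,8) (5,8) | Bq: (2,8) (1,4) (5,8) (5,8)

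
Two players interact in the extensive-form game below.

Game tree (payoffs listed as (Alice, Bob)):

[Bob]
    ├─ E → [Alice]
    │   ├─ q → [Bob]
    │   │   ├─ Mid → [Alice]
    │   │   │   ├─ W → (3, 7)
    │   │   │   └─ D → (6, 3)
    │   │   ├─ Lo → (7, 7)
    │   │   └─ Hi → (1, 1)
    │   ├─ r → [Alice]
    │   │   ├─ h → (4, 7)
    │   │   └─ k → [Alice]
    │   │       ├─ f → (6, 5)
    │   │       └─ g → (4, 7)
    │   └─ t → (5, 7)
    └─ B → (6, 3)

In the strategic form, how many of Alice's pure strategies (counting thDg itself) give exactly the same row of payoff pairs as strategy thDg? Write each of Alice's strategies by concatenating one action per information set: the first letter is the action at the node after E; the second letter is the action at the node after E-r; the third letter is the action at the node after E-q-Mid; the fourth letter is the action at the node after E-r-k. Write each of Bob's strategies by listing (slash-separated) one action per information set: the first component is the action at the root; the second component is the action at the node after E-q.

Row for thDg (columns E/Mid, E/Lo, E/Hi, B/Mid, B/Lo, B/Hi): (5,7) (5,7) (5,7) (6,3) (6,3) (6,3).
Under thDg, Alice's choice at the node after E-r and at the node after E-q-Mid and at the node after E-r-k can never be reached regardless of what Bob does, so varying those choices leaves every outcome unchanged.
Holding the reachable choices fixed and varying the unreachable ones freely already gives 2 × 2 × 2 = 8 equivalent strategies.
No other strategy reproduces this row, so those 8 are the full class: thWf, thWg, thDf, thDg, tkWf, tkWg, tkDf, tkDg.

8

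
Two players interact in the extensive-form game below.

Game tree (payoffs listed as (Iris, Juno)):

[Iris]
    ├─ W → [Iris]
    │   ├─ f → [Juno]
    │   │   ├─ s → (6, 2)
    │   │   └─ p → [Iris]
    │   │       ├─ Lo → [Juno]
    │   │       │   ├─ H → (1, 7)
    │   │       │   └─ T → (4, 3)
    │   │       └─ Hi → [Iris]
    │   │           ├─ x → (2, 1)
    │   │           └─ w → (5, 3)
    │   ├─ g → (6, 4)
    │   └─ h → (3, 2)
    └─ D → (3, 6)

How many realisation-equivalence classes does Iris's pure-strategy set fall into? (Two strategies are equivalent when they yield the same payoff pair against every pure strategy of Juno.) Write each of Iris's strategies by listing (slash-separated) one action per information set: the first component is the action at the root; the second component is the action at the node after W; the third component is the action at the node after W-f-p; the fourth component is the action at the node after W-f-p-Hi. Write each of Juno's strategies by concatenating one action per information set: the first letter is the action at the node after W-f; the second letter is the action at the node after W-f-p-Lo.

6

Iris has 24 pure strategies: W/f/Lo/x, W/f/Lo/w, W/f/Hi/x, W/f/Hi/w, W/g/Lo/x, W/g/Lo/w, W/g/Hi/x, W/g/Hi/w, W/h/Lo/x, W/h/Lo/w, W/h/Hi/x, W/h/Hi/w, D/f/Lo/x, D/f/Lo/w, D/f/Hi/x, D/f/Hi/w, D/g/Lo/x, D/g/Lo/w, D/g/Hi/x, D/g/Hi/w, D/h/Lo/x, D/h/Lo/w, D/h/Hi/x, D/h/Hi/w. Columns: sH, sT, pH, pT.
{W/f/Lo/x, W/f/Lo/w} → row (6,2) (6,2) (1,7) (4,3)
{W/f/Hi/x} → row (6,2) (6,2) (2,1) (2,1)
{W/f/Hi/w} → row (6,2) (6,2) (5,3) (5,3)
{W/g/Lo/x, W/g/Lo/w, W/g/Hi/x, W/g/Hi/w} → row (6,4) (6,4) (6,4) (6,4)
{W/h/Lo/x, W/h/Lo/w, W/h/Hi/x, W/h/Hi/w} → row (3,2) (3,2) (3,2) (3,2)
{D/f/Lo/x, D/f/Lo/w, D/f/Hi/x, D/f/Hi/w, D/g/Lo/x, D/g/Lo/w, D/g/Hi/x, D/g/Hi/w, D/h/Lo/x, D/h/Lo/w, D/h/Hi/x, D/h/Hi/w} → row (3,6) (3,6) (3,6) (3,6)
That's 6 distinct rows out of 24 strategies.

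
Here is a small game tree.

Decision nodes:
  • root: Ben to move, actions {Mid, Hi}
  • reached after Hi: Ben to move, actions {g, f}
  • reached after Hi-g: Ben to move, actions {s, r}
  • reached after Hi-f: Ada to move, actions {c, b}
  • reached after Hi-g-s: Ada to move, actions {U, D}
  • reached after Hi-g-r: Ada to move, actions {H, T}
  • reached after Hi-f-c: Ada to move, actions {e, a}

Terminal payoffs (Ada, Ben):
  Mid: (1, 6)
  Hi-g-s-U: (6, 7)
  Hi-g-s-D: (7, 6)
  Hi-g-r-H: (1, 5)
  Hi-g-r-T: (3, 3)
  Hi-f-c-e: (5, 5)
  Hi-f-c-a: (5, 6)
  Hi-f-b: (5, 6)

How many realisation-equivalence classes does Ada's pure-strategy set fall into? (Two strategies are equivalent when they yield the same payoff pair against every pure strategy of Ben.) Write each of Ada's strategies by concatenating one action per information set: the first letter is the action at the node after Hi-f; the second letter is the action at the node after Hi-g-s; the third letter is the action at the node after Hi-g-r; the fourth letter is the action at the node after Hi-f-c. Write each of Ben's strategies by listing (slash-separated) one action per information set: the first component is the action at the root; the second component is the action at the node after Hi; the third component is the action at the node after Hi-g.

Ada has 16 pure strategies: cUHe, cUHa, cUTe, cUTa, cDHe, cDHa, cDTe, cDTa, bUHe, bUHa, bUTe, bUTa, bDHe, bDHa, bDTe, bDTa. Columns: Mid/g/s, Mid/g/r, Mid/f/s, Mid/f/r, Hi/g/s, Hi/g/r, Hi/f/s, Hi/f/r.
{cUHe} → row (1,6) (1,6) (1,6) (1,6) (6,7) (1,5) (5,5) (5,5)
{cUHa, bUHe, bUHa} → row (1,6) (1,6) (1,6) (1,6) (6,7) (1,5) (5,6) (5,6)
{cUTe} → row (1,6) (1,6) (1,6) (1,6) (6,7) (3,3) (5,5) (5,5)
{cUTa, bUTe, bUTa} → row (1,6) (1,6) (1,6) (1,6) (6,7) (3,3) (5,6) (5,6)
{cDHe} → row (1,6) (1,6) (1,6) (1,6) (7,6) (1,5) (5,5) (5,5)
{cDHa, bDHe, bDHa} → row (1,6) (1,6) (1,6) (1,6) (7,6) (1,5) (5,6) (5,6)
{cDTe} → row (1,6) (1,6) (1,6) (1,6) (7,6) (3,3) (5,5) (5,5)
{cDTa, bDTe, bDTa} → row (1,6) (1,6) (1,6) (1,6) (7,6) (3,3) (5,6) (5,6)
That's 8 distinct rows out of 16 strategies.

8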